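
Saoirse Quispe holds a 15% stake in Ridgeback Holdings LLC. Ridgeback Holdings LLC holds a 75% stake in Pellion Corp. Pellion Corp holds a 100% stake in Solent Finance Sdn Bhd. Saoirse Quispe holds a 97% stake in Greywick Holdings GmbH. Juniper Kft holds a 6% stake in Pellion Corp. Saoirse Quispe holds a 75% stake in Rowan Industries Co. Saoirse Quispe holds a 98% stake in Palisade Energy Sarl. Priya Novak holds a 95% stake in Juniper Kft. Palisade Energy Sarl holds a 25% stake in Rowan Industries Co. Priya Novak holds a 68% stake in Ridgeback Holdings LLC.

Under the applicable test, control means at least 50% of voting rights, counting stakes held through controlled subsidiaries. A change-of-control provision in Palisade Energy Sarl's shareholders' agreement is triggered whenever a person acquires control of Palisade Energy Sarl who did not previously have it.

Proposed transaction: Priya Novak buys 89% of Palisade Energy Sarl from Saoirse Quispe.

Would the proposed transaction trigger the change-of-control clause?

The purchase adds only to Priya's holdings (Saoirse's stake shrinks), so Priya is the only person who could newly come to control Palisade.
Priya holds 68% of Ridgeback, so Priya controls Ridgeback.
Priya holds 95% of Juniper, so Priya controls Juniper.
Ridgeback and Juniper together hold 75% + 6% = 81% of Pellion, so Priya controls Pellion.
Pellion holds 100% of Solent, so Priya controls Solent.
Neither Priya nor any entity Priya controls holds any voting interest in Palisade.
So before the transaction, Priya does not control Palisade.
After the purchase, Priya holds 89% of Palisade directly, and Saoirse's stake falls to 9%.
Priya holds 89% of Palisade, so Priya controls Palisade.
Priya did not control Palisade before and does after, so the clause is triggered.

Yes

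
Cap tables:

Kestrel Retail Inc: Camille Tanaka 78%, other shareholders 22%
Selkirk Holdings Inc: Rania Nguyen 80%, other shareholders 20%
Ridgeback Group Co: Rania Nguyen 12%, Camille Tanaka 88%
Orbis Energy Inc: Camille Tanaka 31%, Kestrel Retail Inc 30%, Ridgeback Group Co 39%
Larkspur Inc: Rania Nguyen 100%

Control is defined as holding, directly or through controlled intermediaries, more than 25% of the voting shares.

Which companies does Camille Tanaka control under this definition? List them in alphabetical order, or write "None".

Camille holds 78% of Kestrel, so Camille controls Kestrel.
Camille holds 88% of Ridgeback, so Camille controls Ridgeback.
Camille and Kestrel and Ridgeback together hold 31% + 30% + 39% = 100% of Orbis, so Camille controls Orbis.
No other company's threshold is met.

Kestrel Retail Inc, Orbis Energy Inc, Ridgeback Group Co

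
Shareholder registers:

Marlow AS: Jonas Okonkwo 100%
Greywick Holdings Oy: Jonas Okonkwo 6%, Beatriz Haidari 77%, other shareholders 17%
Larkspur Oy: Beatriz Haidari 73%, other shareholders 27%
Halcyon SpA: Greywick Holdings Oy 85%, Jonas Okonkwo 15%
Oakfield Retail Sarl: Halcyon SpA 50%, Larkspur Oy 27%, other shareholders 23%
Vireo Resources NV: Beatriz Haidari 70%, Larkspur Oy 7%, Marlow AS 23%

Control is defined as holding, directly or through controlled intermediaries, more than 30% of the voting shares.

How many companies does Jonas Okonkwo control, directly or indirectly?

Jonas holds 100% of Marlow, so Jonas controls Marlow.
No other company's threshold is met.
Jonas controls 1 company.

1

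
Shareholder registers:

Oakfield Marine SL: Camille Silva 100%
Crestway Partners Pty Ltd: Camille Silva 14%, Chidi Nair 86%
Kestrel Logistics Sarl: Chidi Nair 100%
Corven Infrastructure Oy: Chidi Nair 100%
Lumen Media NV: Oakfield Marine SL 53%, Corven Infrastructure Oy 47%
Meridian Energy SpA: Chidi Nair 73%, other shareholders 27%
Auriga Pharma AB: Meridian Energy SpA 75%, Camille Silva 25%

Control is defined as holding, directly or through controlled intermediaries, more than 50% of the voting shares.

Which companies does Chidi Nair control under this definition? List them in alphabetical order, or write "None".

Auriga Pharma AB, Corven Infrastructure Oy, Crestway Partners Pty Ltd, Kestrel Logistics Sarl, Meridian Energy SpA

Chidi holds 86% of Crestway, so Chidi controls Crestway.
Chidi holds 100% of Kestrel, so Chidi controls Kestrel.
Chidi holds 100% of Corven, so Chidi controls Corven.
Chidi holds 73% of Meridian, so Chidi controls Meridian.
Meridian holds 75% of Auriga, so Chidi controls Auriga.
No other company's threshold is met.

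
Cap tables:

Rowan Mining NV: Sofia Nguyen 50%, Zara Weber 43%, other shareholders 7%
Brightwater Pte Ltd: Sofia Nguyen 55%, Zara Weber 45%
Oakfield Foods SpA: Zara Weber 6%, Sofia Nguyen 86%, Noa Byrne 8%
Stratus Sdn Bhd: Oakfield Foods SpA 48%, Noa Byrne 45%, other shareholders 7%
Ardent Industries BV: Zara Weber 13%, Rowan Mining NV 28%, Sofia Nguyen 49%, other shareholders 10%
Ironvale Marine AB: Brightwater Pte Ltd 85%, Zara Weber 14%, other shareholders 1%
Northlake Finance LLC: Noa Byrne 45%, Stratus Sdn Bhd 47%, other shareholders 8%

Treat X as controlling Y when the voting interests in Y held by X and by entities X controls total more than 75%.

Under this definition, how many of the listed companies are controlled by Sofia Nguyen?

1

Sofia holds 86% of Oakfield, so Sofia controls Oakfield.
No other company's threshold is met.
Sofia controls 1 company.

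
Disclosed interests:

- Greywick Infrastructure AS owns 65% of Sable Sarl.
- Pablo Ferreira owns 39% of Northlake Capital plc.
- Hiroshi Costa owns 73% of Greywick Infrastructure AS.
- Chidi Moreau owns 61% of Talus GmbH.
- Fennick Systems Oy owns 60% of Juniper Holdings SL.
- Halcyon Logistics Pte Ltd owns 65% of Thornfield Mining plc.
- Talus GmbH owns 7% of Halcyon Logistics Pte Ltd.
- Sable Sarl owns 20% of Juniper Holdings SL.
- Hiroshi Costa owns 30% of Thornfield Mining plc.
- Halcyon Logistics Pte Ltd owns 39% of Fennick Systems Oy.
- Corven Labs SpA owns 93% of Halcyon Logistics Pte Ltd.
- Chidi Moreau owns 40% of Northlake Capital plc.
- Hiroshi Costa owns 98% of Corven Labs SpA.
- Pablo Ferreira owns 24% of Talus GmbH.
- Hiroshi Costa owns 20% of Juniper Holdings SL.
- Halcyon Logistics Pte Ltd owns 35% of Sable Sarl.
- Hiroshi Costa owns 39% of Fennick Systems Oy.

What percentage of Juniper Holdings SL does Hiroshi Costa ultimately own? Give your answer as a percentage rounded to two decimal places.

80.60%

Hiroshi reaches Juniper along 5 paths.
Via Corven → Halcyon → Fennick: 98% × 93% × 39% × 60% = 21.32676%.
Via Fennick: 39% × 60% = 23.4%.
Direct stake: 20% = 20%.
Via Greywick → Sable: 73% × 65% × 20% = 9.49%.
Via Corven → Halcyon → Sable: 98% × 93% × 35% × 20% = 6.3798%.
Total: 21.32676% + 23.4% + 20% + 9.49% + 6.3798% = 80.59656%.
Rounded: 80.60%.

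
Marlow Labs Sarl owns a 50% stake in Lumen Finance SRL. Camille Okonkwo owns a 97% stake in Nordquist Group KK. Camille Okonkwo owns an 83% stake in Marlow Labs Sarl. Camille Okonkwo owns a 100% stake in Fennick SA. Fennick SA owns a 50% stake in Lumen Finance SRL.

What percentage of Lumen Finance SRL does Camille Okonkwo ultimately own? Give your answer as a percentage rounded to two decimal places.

Camille reaches Lumen along 2 paths.
Via Fennick: 100% × 50% = 50%.
Via Marlow: 83% × 50% = 41.5%.
Total: 50% + 41.5% = 91.5%.
Rounded: 91.50%.

91.50%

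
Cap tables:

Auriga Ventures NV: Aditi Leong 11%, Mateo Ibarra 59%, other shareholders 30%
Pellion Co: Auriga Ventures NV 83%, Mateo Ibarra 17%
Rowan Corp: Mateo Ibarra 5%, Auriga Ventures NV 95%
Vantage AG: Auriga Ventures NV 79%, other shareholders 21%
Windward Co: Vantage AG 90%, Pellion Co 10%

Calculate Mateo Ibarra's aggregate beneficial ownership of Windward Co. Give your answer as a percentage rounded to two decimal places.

48.55%

Mateo reaches Windward along 3 paths.
Via Auriga → Vantage: 59% × 79% × 90% = 41.949%.
Via Auriga → Pellion: 59% × 83% × 10% = 4.897%.
Via Pellion: 17% × 10% = 1.7%.
Total: 41.949% + 4.897% + 1.7% = 48.546%.
Rounded: 48.55%.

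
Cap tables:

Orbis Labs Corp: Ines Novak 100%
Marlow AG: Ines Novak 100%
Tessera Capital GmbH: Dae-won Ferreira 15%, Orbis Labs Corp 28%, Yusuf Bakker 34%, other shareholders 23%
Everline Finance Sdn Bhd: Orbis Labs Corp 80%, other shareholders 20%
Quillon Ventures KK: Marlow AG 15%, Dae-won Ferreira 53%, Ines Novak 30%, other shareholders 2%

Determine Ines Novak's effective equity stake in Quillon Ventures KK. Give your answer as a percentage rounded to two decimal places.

45.00%

Ines reaches Quillon along 2 paths.
Via Marlow: 100% × 15% = 15%.
Direct stake: 30% = 30%.
Total: 15% + 30% = 45%.
Rounded: 45.00%.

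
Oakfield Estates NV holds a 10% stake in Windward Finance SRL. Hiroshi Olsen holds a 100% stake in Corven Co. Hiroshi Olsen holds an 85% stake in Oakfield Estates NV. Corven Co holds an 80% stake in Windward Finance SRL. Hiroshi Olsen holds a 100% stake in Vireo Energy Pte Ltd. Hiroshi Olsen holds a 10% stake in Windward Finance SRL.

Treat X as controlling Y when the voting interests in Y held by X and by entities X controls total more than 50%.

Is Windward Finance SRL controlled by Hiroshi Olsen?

Yes

Hiroshi holds 100% of Corven, so Hiroshi controls Corven.
Hiroshi holds 85% of Oakfield, so Hiroshi controls Oakfield.
Oakfield and Corven and Hiroshi together hold 10% + 80% + 10% = 100% of Windward, so Hiroshi controls Windward.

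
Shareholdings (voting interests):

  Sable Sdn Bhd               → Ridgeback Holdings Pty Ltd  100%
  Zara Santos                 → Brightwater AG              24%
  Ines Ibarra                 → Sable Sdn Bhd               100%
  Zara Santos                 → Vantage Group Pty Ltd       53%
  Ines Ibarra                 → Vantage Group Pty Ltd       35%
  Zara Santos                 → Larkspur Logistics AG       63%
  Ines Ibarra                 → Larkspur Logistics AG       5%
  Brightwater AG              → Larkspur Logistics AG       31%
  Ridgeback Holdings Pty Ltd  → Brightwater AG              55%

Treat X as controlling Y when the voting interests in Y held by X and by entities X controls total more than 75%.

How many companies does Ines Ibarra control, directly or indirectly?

Ines holds 100% of Sable, so Ines controls Sable.
Sable holds 100% of Ridgeback, so Ines controls Ridgeback.
No other company's threshold is met.
Ines controls 2 companies.

2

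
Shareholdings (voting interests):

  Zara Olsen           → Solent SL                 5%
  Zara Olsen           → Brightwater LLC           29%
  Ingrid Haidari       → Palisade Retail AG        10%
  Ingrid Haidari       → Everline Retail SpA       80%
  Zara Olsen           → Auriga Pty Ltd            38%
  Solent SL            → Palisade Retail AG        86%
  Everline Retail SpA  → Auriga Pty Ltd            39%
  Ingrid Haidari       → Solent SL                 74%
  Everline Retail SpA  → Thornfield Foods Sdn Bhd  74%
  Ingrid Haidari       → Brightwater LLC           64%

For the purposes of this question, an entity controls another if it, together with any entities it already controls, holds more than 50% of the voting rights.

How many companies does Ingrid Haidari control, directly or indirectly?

5

Ingrid holds 64% of Brightwater, so Ingrid controls Brightwater.
Ingrid holds 74% of Solent, so Ingrid controls Solent.
Ingrid holds 80% of Everline, so Ingrid controls Everline.
Ingrid and Solent together hold 10% + 86% = 96% of Palisade, so Ingrid controls Palisade.
Everline holds 74% of Thornfield, so Ingrid controls Thornfield.
No other company's threshold is met.
Ingrid controls 5 companies.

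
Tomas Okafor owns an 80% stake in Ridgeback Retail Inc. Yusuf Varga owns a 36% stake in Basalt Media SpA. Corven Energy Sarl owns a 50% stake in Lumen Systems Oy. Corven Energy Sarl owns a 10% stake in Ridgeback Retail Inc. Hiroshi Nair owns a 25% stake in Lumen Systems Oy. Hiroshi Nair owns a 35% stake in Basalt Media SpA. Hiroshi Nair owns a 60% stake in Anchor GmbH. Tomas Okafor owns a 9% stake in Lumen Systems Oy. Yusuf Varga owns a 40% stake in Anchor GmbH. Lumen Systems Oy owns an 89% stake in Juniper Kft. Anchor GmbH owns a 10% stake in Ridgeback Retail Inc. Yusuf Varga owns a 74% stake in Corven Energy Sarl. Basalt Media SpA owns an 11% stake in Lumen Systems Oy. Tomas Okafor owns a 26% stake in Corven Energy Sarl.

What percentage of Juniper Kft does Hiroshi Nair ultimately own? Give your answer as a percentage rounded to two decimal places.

Hiroshi reaches Juniper along 2 paths.
Via Lumen: 25% × 89% = 22.25%.
Via Basalt → Lumen: 35% × 11% × 89% = 3.4265%.
Total: 22.25% + 3.4265% = 25.6765%.
Rounded: 25.68%.

25.68%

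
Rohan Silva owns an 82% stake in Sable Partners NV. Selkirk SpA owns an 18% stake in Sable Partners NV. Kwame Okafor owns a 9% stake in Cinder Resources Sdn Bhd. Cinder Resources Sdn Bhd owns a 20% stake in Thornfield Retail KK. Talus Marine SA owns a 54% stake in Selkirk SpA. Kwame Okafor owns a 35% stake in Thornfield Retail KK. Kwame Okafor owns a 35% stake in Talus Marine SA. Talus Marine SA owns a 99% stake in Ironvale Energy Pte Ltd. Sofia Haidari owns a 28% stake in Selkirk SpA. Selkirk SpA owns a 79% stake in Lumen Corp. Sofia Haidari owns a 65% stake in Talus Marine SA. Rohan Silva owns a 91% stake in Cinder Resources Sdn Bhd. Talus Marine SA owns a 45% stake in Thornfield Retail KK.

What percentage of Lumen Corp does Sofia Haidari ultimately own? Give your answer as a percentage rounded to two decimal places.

49.85%

Sofia reaches Lumen along 2 paths.
Via Talus → Selkirk: 65% × 54% × 79% = 27.729%.
Via Selkirk: 28% × 79% = 22.12%.
Total: 27.729% + 22.12% = 49.849%.
Rounded: 49.85%.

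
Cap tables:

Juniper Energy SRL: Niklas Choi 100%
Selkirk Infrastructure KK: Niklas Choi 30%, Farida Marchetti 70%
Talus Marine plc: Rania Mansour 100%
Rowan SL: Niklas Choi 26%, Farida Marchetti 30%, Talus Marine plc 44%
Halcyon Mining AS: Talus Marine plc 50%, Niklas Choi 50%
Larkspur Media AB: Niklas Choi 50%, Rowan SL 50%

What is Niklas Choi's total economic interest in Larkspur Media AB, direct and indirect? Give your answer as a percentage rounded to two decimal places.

63.00%

Niklas reaches Larkspur along 2 paths.
Direct stake: 50% = 50%.
Via Rowan: 26% × 50% = 13%.
Total: 50% + 13% = 63%.
Rounded: 63.00%.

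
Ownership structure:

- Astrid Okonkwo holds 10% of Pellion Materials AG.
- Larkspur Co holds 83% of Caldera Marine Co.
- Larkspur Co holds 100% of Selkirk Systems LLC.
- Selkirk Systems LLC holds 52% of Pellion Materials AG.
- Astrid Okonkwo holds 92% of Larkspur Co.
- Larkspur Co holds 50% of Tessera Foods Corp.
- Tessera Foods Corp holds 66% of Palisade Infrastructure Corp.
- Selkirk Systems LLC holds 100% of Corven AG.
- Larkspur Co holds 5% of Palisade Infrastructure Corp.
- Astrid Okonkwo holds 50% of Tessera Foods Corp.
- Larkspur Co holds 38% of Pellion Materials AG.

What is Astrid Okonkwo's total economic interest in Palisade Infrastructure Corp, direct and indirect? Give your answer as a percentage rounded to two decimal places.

67.96%

Astrid reaches Palisade along 3 paths.
Via Tessera: 50% × 66% = 33%.
Via Larkspur → Tessera: 92% × 50% × 66% = 30.36%.
Via Larkspur: 92% × 5% = 4.6%.
Total: 33% + 30.36% + 4.6% = 67.96%.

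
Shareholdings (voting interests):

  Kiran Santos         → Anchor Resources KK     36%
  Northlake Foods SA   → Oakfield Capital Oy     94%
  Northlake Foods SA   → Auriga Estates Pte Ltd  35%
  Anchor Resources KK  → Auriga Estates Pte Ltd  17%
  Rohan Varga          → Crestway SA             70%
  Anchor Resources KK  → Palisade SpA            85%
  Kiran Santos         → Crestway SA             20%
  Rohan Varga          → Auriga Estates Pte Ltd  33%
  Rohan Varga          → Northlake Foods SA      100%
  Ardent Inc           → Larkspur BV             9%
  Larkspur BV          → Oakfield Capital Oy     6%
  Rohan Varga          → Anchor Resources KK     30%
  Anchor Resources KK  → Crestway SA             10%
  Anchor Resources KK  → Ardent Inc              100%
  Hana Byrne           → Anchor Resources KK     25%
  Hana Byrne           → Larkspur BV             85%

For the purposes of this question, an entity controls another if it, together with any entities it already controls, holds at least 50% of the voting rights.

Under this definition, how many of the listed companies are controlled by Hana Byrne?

1

Hana holds 85% of Larkspur, so Hana controls Larkspur.
No other company's threshold is met.
Hana controls 1 company.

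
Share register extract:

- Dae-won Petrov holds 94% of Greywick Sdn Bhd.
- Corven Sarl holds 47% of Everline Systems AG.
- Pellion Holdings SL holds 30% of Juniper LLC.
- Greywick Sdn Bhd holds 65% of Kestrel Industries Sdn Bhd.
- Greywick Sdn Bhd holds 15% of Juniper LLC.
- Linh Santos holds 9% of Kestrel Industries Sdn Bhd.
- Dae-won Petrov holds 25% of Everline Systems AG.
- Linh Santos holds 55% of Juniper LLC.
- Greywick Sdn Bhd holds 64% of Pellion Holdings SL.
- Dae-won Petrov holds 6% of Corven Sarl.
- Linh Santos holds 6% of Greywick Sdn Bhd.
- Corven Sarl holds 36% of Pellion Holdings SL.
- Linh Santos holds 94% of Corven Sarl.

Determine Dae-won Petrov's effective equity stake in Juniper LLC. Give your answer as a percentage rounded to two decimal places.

Dae-won reaches Juniper along 3 paths.
Via Greywick: 94% × 15% = 14.1%.
Via Greywick → Pellion: 94% × 64% × 30% = 18.048%.
Via Corven → Pellion: 6% × 36% × 30% = 0.648%.
Total: 14.1% + 18.048% + 0.648% = 32.796%.
Rounded: 32.80%.

32.80%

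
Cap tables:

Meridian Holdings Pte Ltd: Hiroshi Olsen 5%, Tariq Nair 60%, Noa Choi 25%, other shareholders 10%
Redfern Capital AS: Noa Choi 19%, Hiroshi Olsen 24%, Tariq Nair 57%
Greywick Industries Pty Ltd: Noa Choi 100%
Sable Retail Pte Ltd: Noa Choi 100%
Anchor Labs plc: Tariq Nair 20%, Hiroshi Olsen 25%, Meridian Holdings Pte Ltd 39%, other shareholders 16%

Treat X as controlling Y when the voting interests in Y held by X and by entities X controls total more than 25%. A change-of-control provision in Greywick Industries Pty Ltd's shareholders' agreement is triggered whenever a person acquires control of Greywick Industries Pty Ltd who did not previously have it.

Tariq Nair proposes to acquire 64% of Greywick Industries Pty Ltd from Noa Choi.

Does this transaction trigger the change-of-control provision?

The purchase adds only to Tariq's holdings (Noa's stake shrinks), so Tariq is the only person who could newly come to control Greywick.
Tariq holds 60% of Meridian, so Tariq controls Meridian.
Tariq holds 57% of Redfern, so Tariq controls Redfern.
Tariq and Meridian together hold 20% + 39% = 59% of Anchor, so Tariq controls Anchor.
Neither Tariq nor any entity Tariq controls holds any voting interest in Greywick.
So before the transaction, Tariq does not control Greywick.
After the purchase, Tariq holds 64% of Greywick directly, and Noa's stake falls to 36%.
Tariq holds 64% of Greywick, so Tariq controls Greywick.
Tariq did not control Greywick before and does after, so the clause is triggered.

Yes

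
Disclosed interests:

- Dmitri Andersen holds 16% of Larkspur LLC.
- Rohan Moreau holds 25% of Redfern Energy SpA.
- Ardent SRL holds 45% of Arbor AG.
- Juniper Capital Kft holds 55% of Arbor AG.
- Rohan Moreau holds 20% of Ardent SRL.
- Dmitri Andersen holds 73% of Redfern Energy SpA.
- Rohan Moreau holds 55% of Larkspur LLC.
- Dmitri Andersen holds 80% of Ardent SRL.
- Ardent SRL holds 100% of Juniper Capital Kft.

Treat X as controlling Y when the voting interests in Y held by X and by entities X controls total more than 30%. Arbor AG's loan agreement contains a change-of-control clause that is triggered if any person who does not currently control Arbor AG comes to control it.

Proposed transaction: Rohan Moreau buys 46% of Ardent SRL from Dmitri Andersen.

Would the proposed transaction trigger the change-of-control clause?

The purchase adds only to Rohan's holdings (Dmitri's stake shrinks), so Rohan is the only person who could newly come to control Arbor.
Rohan holds 55% of Larkspur, so Rohan controls Larkspur.
Neither Rohan nor any entity Rohan controls holds any voting interest in Arbor.
So before the transaction, Rohan does not control Arbor.
After the purchase, Rohan's direct stake in Ardent rises to 20% + 46% = 66%, and Dmitri's stake falls to 34%.
Rohan holds 66% of Ardent, so Rohan controls Ardent.
Ardent holds 100% of Juniper, so Rohan controls Juniper.
Juniper and Ardent together hold 55% + 45% = 100% of Arbor, so Rohan controls Arbor.
Rohan did not control Arbor before and does after, so the clause is triggered.

Yes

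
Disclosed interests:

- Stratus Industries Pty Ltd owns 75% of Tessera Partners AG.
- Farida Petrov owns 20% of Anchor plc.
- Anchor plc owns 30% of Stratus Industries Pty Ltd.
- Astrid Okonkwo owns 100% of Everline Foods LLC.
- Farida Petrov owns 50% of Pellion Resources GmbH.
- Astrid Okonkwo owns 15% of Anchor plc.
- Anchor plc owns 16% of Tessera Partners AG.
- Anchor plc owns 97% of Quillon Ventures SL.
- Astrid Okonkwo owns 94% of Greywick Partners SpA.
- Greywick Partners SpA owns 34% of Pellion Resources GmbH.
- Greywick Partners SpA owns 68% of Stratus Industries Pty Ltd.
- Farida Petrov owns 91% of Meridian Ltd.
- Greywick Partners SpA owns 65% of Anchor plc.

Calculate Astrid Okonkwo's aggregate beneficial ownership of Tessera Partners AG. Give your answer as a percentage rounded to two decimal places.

77.24%

Astrid reaches Tessera along 5 paths.
Via Greywick → Stratus: 94% × 68% × 75% = 47.94%.
Via Anchor → Stratus: 15% × 30% × 75% = 3.375%.
Via Greywick → Anchor → Stratus: 94% × 65% × 30% × 75% = 13.7475%.
Via Anchor: 15% × 16% = 2.4%.
Via Greywick → Anchor: 94% × 65% × 16% = 9.776%.
Total: 47.94% + 3.375% + 13.7475% + 2.4% + 9.776% = 77.2385%.
Rounded: 77.24%.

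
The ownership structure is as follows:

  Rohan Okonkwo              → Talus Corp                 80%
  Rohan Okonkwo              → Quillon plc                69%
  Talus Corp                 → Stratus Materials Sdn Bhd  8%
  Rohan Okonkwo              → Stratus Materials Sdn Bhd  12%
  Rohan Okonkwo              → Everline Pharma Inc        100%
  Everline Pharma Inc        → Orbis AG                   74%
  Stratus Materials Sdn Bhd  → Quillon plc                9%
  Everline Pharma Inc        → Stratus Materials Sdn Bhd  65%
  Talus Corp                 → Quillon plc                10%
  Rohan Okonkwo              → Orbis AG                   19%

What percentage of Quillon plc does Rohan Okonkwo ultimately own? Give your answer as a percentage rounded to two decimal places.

Rohan reaches Quillon along 5 paths.
Direct stake: 69% = 69%.
Via Talus: 80% × 10% = 8%.
Via Talus → Stratus: 80% × 8% × 9% = 0.576%.
Via Stratus: 12% × 9% = 1.08%.
Via Everline → Stratus: 100% × 65% × 9% = 5.85%.
Total: 69% + 8% + 0.576% + 1.08% + 5.85% = 84.506%.
Rounded: 84.51%.

84.51%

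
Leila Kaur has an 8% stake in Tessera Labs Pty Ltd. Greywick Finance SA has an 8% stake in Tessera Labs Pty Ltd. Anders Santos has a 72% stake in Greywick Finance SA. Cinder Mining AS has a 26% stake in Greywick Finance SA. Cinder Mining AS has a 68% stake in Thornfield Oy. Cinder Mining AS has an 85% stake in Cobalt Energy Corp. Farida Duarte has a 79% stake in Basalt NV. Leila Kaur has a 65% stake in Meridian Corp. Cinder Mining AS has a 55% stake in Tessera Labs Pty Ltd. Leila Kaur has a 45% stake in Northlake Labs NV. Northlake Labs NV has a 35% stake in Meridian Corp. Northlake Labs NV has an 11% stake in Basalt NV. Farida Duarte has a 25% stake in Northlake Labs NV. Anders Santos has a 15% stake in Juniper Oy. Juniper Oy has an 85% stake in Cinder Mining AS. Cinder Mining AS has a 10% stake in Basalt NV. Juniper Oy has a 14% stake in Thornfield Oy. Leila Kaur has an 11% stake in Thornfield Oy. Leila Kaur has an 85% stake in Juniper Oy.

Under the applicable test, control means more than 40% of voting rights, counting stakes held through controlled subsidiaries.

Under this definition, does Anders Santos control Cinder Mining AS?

Anders holds 72% of Greywick, so Anders controls Greywick.
Neither Anders nor any entity Anders controls holds any voting interest in Cinder.
So Anders does not control Cinder.

No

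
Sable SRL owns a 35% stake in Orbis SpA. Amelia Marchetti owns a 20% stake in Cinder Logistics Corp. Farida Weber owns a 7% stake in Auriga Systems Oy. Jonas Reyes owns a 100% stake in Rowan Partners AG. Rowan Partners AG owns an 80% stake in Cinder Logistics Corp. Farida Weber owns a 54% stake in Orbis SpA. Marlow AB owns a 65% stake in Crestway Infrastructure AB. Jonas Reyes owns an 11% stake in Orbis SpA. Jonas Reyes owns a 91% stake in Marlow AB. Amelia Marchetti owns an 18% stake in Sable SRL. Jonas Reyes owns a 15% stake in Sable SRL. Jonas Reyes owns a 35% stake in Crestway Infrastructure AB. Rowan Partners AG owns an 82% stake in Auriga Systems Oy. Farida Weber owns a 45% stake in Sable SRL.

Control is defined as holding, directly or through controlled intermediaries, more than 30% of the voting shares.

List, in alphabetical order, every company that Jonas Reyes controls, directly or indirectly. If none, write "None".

Auriga Systems Oy, Cinder Logistics Corp, Crestway Infrastructure AB, Marlow AB, Rowan Partners AG

Jonas holds 100% of Rowan, so Jonas controls Rowan.
Jonas holds 91% of Marlow, so Jonas controls Marlow.
Jonas and Marlow together hold 35% + 65% = 100% of Crestway, so Jonas controls Crestway.
Rowan holds 80% of Cinder, so Jonas controls Cinder.
Rowan holds 82% of Auriga, so Jonas controls Auriga.
No other company's threshold is met.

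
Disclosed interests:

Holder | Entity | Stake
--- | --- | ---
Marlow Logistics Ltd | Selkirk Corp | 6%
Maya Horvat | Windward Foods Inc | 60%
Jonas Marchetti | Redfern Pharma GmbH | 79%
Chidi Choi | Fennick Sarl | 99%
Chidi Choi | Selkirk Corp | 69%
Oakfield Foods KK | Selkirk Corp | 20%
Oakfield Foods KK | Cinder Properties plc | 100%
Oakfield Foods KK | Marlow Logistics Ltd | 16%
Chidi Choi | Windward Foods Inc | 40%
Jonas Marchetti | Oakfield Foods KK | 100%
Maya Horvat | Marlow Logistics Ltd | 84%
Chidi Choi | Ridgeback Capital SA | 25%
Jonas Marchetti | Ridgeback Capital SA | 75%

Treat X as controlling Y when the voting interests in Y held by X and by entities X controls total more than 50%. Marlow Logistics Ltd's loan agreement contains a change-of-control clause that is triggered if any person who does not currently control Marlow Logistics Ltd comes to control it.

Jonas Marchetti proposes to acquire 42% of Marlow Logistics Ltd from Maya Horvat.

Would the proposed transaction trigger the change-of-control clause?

The purchase adds only to Jonas's holdings (Maya's stake shrinks), so Jonas is the only person who could newly come to control Marlow.
Jonas holds 100% of Oakfield, so Jonas controls Oakfield.
Jonas holds 75% of Ridgeback, so Jonas controls Ridgeback.
Jonas holds 79% of Redfern, so Jonas controls Redfern.
Oakfield holds 100% of Cinder, so Jonas controls Cinder.
In Marlow, Jonas's side holds only 16%, not > 50%.
So before the transaction, Jonas does not control Marlow.
After the purchase, Jonas holds 42% of Marlow directly, and Maya's stake falls to 42%.
Oakfield and Jonas together hold 16% + 42% = 58% of Marlow, so Jonas controls Marlow.
Jonas did not control Marlow before and does after, so the clause is triggered.

Yes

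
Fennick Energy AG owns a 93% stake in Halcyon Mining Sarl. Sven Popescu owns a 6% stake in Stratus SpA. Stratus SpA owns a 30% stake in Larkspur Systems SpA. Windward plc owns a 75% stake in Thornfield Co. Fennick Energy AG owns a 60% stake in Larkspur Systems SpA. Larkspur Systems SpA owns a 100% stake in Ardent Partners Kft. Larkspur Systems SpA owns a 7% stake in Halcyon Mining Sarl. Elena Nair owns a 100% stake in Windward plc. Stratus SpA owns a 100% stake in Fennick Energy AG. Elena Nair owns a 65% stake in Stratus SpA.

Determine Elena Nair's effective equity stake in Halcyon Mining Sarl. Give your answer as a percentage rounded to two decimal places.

64.55%

Elena reaches Halcyon along 3 paths.
Via Stratus → Fennick: 65% × 100% × 93% = 60.45%.
Via Stratus → Larkspur: 65% × 30% × 7% = 1.365%.
Via Stratus → Fennick → Larkspur: 65% × 100% × 60% × 7% = 2.73%.
Total: 60.45% + 1.365% + 2.73% = 64.545%.
Rounded: 64.55%.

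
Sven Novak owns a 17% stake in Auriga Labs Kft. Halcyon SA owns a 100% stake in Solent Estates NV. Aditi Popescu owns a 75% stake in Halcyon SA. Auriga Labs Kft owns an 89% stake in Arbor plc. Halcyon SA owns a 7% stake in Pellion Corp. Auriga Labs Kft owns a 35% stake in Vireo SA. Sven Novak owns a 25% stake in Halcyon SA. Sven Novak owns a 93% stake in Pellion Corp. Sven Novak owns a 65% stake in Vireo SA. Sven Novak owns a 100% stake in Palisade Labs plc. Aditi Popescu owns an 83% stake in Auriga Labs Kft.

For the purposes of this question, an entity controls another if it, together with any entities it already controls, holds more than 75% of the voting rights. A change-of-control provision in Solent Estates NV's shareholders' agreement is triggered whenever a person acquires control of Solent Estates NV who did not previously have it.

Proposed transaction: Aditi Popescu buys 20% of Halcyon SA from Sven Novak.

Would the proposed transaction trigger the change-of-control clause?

Yes

The purchase adds only to Aditi's holdings (Sven's stake shrinks), so Aditi is the only person who could newly come to control Solent.
Aditi holds 83% of Auriga, so Aditi controls Auriga.
Auriga holds 89% of Arbor, so Aditi controls Arbor.
Neither Aditi nor any entity Aditi controls holds any voting interest in Solent.
So before the transaction, Aditi does not control Solent.
After the purchase, Aditi's direct stake in Halcyon rises to 75% + 20% = 95%, and Sven's stake falls to 5%.
Aditi holds 95% of Halcyon, so Aditi controls Halcyon.
Halcyon holds 100% of Solent, so Aditi controls Solent.
Aditi did not control Solent before and does after, so the clause is triggered.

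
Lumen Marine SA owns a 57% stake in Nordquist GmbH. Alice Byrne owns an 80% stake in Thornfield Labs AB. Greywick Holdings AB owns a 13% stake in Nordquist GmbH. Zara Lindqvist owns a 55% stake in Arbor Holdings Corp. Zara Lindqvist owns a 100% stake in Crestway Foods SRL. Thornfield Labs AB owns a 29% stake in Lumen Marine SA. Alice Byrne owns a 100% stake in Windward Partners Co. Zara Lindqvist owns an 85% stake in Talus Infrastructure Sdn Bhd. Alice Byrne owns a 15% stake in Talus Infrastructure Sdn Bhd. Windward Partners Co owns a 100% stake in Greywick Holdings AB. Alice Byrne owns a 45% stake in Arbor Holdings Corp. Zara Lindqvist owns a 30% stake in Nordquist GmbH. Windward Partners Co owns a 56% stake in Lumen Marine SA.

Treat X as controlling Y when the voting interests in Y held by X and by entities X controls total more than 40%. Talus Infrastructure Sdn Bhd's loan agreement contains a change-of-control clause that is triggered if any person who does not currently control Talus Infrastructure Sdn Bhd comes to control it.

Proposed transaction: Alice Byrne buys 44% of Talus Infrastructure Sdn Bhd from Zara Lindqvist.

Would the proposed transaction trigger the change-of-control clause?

The purchase adds only to Alice's holdings (Zara's stake shrinks), so Alice is the only person who could newly come to control Talus.
Alice holds 100% of Windward, so Alice controls Windward.
Alice holds 80% of Thornfield, so Alice controls Thornfield.
Thornfield and Windward together hold 29% + 56% = 85% of Lumen, so Alice controls Lumen.
Windward holds 100% of Greywick, so Alice controls Greywick.
Greywick and Lumen together hold 13% + 57% = 70% of Nordquist, so Alice controls Nordquist.
Alice holds 45% of Arbor, so Alice controls Arbor.
In Talus, Alice's side holds only 15%, not > 40%.
So before the transaction, Alice does not control Talus.
After the purchase, Alice's direct stake in Talus rises to 15% + 44% = 59%, and Zara's stake falls to 41%.
Alice holds 59% of Talus, so Alice controls Talus.
Alice did not control Talus before and does after, so the clause is triggered.

Yes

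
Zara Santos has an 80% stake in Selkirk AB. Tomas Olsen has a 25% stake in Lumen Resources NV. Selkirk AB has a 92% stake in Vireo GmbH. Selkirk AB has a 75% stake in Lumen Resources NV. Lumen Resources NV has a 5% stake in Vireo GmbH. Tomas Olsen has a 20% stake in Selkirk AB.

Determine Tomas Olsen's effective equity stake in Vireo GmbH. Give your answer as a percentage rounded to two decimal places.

20.40%

Tomas reaches Vireo along 3 paths.
Via Selkirk → Lumen: 20% × 75% × 5% = 0.75%.
Via Lumen: 25% × 5% = 1.25%.
Via Selkirk: 20% × 92% = 18.4%.
Total: 0.75% + 1.25% + 18.4% = 20.4%.
Rounded: 20.40%.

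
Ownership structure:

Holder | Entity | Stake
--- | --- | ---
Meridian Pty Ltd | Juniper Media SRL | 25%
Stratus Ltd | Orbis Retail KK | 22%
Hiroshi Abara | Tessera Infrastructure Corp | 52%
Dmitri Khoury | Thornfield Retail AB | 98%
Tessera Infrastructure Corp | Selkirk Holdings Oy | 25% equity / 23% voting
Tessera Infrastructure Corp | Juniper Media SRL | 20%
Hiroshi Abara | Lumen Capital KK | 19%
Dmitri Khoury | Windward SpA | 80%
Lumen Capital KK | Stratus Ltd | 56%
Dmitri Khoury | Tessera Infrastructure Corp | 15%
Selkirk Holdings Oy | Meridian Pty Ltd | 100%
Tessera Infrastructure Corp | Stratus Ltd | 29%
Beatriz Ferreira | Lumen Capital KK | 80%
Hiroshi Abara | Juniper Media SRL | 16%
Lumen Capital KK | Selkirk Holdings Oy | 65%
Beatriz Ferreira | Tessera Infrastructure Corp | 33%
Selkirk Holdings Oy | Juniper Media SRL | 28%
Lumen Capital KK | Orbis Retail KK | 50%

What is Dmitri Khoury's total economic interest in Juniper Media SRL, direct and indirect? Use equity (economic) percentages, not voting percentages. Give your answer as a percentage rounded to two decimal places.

4.99%

Dmitri reaches Juniper along 3 paths.
Via Tessera → Selkirk: 15% × 25% × 28% = 1.05%.
Via Tessera → Selkirk → Meridian: 15% × 25% × 100% × 25% = 0.9375%.
Via Tessera: 15% × 20% = 3%.
Total: 1.05% + 0.9375% + 3% = 4.9875%.
Rounded: 4.99%.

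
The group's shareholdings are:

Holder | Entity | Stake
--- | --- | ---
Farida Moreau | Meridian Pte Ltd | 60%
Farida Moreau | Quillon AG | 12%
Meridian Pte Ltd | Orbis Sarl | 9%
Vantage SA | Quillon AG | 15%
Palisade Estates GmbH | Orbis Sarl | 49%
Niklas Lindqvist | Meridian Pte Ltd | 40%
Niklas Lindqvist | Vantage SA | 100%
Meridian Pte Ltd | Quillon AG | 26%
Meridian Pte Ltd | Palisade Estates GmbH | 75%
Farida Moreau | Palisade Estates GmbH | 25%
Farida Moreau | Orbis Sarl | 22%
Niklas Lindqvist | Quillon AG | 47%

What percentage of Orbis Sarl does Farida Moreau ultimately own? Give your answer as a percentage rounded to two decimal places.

Farida reaches Orbis along 4 paths.
Via Meridian → Palisade: 60% × 75% × 49% = 22.05%.
Via Palisade: 25% × 49% = 12.25%.
Direct stake: 22% = 22%.
Via Meridian: 60% × 9% = 5.4%.
Total: 22.05% + 12.25% + 22% + 5.4% = 61.7%.
Rounded: 61.70%.

61.70%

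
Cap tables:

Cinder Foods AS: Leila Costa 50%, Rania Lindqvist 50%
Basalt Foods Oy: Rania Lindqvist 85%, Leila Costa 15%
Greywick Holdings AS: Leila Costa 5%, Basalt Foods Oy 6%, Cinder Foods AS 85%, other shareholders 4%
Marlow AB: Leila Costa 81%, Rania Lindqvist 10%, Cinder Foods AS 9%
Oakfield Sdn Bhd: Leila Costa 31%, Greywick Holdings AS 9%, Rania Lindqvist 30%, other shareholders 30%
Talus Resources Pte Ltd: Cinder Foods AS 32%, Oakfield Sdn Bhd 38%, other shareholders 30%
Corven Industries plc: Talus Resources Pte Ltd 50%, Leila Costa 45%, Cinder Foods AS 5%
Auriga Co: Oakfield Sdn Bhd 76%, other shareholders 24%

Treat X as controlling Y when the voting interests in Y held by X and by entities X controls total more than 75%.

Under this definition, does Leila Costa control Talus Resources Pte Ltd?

No

Leila holds 81% of Marlow, so Leila controls Marlow.
Neither Leila nor any entity Leila controls holds any voting interest in Talus.
So Leila does not control Talus.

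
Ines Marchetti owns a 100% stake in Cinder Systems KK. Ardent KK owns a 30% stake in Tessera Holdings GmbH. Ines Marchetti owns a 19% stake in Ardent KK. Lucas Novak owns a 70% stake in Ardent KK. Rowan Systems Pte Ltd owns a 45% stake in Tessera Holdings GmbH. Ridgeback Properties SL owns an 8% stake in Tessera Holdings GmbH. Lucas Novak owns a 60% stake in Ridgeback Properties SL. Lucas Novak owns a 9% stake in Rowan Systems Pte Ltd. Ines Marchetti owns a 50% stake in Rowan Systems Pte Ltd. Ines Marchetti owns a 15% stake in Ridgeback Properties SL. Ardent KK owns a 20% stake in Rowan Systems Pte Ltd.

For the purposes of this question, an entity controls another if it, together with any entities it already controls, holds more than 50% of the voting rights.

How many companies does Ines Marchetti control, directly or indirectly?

1

Ines holds 100% of Cinder, so Ines controls Cinder.
No other company's threshold is met.
Ines controls 1 company.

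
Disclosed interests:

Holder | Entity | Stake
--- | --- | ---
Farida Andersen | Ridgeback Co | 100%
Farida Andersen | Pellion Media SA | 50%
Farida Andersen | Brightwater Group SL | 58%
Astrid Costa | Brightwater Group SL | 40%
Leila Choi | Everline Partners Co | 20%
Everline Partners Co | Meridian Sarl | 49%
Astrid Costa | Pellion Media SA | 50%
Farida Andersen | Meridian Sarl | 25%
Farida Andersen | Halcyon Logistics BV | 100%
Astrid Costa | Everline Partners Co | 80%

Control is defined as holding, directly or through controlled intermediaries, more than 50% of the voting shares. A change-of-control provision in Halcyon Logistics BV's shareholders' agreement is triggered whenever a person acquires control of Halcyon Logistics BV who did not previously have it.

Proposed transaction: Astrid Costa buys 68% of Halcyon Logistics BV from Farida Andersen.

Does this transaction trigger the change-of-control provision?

Yes

The purchase adds only to Astrid's holdings (Farida's stake shrinks), so Astrid is the only person who could newly come to control Halcyon.
Astrid holds 80% of Everline, so Astrid controls Everline.
Neither Astrid nor any entity Astrid controls holds any voting interest in Halcyon.
So before the transaction, Astrid does not control Halcyon.
After the purchase, Astrid holds 68% of Halcyon directly, and Farida's stake falls to 32%.
Astrid holds 68% of Halcyon, so Astrid controls Halcyon.
Astrid did not control Halcyon before and does after, so the clause is triggered.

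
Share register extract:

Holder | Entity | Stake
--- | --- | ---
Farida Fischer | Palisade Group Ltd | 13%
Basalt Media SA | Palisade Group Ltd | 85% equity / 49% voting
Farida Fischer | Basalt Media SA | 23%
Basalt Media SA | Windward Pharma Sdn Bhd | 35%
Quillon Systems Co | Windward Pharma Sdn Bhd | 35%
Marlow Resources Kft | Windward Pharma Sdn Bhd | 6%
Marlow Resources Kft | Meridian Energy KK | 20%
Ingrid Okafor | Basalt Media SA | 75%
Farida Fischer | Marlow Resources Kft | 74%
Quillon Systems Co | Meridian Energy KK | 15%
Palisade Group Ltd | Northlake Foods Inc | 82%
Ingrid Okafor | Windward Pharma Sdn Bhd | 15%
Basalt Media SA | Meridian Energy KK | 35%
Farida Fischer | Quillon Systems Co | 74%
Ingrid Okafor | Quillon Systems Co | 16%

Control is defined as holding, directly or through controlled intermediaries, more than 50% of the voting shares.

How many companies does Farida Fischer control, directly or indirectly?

2

Farida holds 74% of Quillon, so Farida controls Quillon.
Farida holds 74% of Marlow, so Farida controls Marlow.
No other company's threshold is met.
Farida controls 2 companies.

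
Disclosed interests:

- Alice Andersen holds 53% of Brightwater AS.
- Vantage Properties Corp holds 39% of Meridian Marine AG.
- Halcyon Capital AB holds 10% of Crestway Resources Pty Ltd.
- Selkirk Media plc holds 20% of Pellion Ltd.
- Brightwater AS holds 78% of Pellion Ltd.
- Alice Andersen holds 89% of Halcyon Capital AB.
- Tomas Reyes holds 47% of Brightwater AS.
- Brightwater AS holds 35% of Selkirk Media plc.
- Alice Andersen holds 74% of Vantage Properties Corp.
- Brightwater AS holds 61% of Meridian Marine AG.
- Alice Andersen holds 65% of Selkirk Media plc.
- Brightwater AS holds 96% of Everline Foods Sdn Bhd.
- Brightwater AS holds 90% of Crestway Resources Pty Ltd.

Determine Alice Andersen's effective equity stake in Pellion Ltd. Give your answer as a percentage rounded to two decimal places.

Alice reaches Pellion along 3 paths.
Via Selkirk: 65% × 20% = 13%.
Via Brightwater → Selkirk: 53% × 35% × 20% = 3.71%.
Via Brightwater: 53% × 78% = 41.34%.
Total: 13% + 3.71% + 41.34% = 58.05%.

58.05%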